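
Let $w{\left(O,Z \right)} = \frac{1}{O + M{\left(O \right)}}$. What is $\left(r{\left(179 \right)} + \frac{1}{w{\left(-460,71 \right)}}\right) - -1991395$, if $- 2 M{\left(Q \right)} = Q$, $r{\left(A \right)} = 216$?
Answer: $1991381$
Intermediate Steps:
$M{\left(Q \right)} = - \frac{Q}{2}$
$w{\left(O,Z \right)} = \frac{2}{O}$ ($w{\left(O,Z \right)} = \frac{1}{O - \frac{O}{2}} = \frac{1}{\frac{1}{2} O} = \frac{2}{O}$)
$\left(r{\left(179 \right)} + \frac{1}{w{\left(-460,71 \right)}}\right) - -1991395 = \left(216 + \frac{1}{2 \frac{1}{-460}}\right) - -1991395 = \left(216 + \frac{1}{2 \left(- \frac{1}{460}\right)}\right) + 1991395 = \left(216 + \frac{1}{- \frac{1}{230}}\right) + 1991395 = \left(216 - 230\right) + 1991395 = -14 + 1991395 = 1991381$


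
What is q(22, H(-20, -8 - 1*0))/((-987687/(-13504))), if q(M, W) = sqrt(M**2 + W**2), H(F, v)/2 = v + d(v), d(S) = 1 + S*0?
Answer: 27008*sqrt(170)/987687 ≈ 0.35653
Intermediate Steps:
d(S) = 1 (d(S) = 1 + 0 = 1)
H(F, v) = 2 + 2*v (H(F, v) = 2*(v + 1) = 2*(1 + v) = 2 + 2*v)
q(22, H(-20, -8 - 1*0))/((-987687/(-13504))) = sqrt(22**2 + (2 + 2*(-8 - 1*0))**2)/((-987687/(-13504))) = sqrt(484 + (2 + 2*(-8 + 0))**2)/((-987687*(-1/13504))) = sqrt(484 + (2 + 2*(-8))**2)/(987687/13504) = sqrt(484 + (2 - 16)**2)*(13504/987687) = sqrt(484 + (-14)**2)*(13504/987687) = sqrt(484 + 196)*(13504/987687) = sqrt(680)*(13504/987687) = (2*sqrt(170))*(13504/987687) = 27008*sqrt(170)/987687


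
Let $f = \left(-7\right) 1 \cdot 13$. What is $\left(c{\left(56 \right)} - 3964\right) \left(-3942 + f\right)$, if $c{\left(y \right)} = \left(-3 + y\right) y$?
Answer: $4016868$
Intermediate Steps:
$c{\left(y \right)} = y \left(-3 + y\right)$
$f = -91$ ($f = \left(-7\right) 13 = -91$)
$\left(c{\left(56 \right)} - 3964\right) \left(-3942 + f\right) = \left(56 \left(-3 + 56\right) - 3964\right) \left(-3942 - 91\right) = \left(56 \cdot 53 - 3964\right) \left(-4033\right) = \left(2968 - 3964\right) \left(-4033\right) = \left(-996\right) \left(-4033\right) = 4016868$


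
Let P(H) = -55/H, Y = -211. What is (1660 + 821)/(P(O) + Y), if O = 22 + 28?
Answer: -8270/707 ≈ -11.697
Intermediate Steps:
O = 50
(1660 + 821)/(P(O) + Y) = (1660 + 821)/(-55/50 - 211) = 2481/(-55*1/50 - 211) = 2481/(-11/10 - 211) = 2481/(-2121/10) = 2481*(-10/2121) = -8270/707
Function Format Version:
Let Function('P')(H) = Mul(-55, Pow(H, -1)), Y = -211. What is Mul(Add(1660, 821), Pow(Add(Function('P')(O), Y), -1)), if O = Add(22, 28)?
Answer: Rational(-8270, 707) ≈ -11.697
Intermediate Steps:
O = 50
Mul(Add(1660, 821), Pow(Add(Function('P')(O), Y), -1)) = Mul(Add(1660, 821), Pow(Add(Mul(-55, Pow(50, -1)), -211), -1)) = Mul(2481, Pow(Add(Mul(-55, Rational(1, 50)), -211), -1)) = Mul(2481, Pow(Add(Rational(-11, 10), -211), -1)) = Mul(2481, Pow(Rational(-2121, 10), -1)) = Mul(2481, Rational(-10, 2121)) = Rational(-8270, 707)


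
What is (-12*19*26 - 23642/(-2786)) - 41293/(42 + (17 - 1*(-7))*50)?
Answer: -10298907835/1730106 ≈ -5952.8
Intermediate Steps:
(-12*19*26 - 23642/(-2786)) - 41293/(42 + (17 - 1*(-7))*50) = (-228*26 - 23642*(-1)/2786) - 41293/(42 + (17 + 7)*50) = (-5928 - 1*(-11821/1393)) - 41293/(42 + 24*50) = (-5928 + 11821/1393) - 41293/(42 + 1200) = -8245883/1393 - 41293/1242 = -10298907835/1730106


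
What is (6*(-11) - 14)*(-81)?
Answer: 6480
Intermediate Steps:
(6*(-11) - 14)*(-81) = (-66 - 14)*(-81) = -80*(-81) = 6480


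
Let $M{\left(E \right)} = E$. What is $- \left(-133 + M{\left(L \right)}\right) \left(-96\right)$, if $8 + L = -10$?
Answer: $-14496$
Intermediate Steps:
$L = -18$ ($L = -8 - 10 = -18$)
$- \left(-133 + M{\left(L \right)}\right) \left(-96\right) = - \left(-133 - 18\right) \left(-96\right) = - \left(-151\right) \left(-96\right) = \left(-1\right) 14496 = -14496$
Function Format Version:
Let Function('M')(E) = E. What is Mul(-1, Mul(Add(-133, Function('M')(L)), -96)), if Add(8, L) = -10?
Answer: -14496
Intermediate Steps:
L = -18 (L = Add(-8, -10) = -18)
Mul(-1, Mul(Add(-133, Function('M')(L)), -96)) = Mul(-1, Mul(Add(-133, -18), -96)) = Mul(-1, Mul(-151, -96)) = Mul(-1, 14496) = -14496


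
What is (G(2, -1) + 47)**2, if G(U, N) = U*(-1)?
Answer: 2025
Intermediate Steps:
G(U, N) = -U
(G(2, -1) + 47)**2 = (-1*2 + 47)**2 = (-2 + 47)**2 = 45**2 = 2025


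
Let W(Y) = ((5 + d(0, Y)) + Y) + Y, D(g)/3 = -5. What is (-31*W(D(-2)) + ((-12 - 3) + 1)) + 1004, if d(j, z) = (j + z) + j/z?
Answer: 2230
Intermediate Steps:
D(g) = -15 (D(g) = 3*(-5) = -15)
d(j, z) = j + z + j/z
W(Y) = 5 + 3*Y (W(Y) = ((5 + (0 + Y + 0/Y)) + Y) + Y = ((5 + (0 + Y + 0)) + Y) + Y = ((5 + Y) + Y) + Y = (5 + 2*Y) + Y = 5 + 3*Y)
(-31*W(D(-2)) + ((-12 - 3) + 1)) + 1004 = (-31*(5 + 3*(-15)) + ((-12 - 3) + 1)) + 1004 = (-31*(5 - 45) + (-15 + 1)) + 1004 = (-31*(-40) - 14) + 1004 = (1240 - 14) + 1004 = 1226 + 1004 = 2230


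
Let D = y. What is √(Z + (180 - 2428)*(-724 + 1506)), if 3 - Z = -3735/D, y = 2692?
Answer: I*√3184872829373/1346 ≈ 1325.9*I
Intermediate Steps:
D = 2692
Z = 11811/2692 (Z = 3 - (-3735)/2692 = 3 - 1*(-3735/2692) = 3 + 3735/2692 = 11811/2692 ≈ 4.3874)
√(Z + (180 - 2428)*(-724 + 1506)) = √(11811/2692 + (180 - 2428)*(-724 + 1506)) = √(11811/2692 - 2248*782) = √(11811/2692 - 1757936) = √(-4732351901/2692) = I*√3184872829373/1346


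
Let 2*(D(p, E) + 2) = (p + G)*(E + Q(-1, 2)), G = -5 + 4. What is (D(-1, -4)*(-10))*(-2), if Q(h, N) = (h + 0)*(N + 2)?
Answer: 120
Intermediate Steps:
Q(h, N) = h*(2 + N)
G = -1
D(p, E) = -2 + (-1 + p)*(-4 + E)/2 (D(p, E) = -2 + ((p - 1)*(E - (2 + 2)))/2 = -2 + ((-1 + p)*(E - 1*4))/2 = -2 + ((-1 + p)*(E - 4))/2 = -2 + ((-1 + p)*(-4 + E))/2 = -2 + (-1 + p)*(-4 + E)/2)
(D(-1, -4)*(-10))*(-2) = ((-2*(-1) - 1/2*(-4) + (1/2)*(-4)*(-1))*(-10))*(-2) = ((2 + 2 + 2)*(-10))*(-2) = (6*(-10))*(-2) = -60*(-2) = 120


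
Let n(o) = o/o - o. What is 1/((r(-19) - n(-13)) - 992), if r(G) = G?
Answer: -1/1025 ≈ -0.00097561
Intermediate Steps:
n(o) = 1 - o
1/((r(-19) - n(-13)) - 992) = 1/((-19 - (1 - 1*(-13))) - 992) = 1/((-19 - (1 + 13)) - 992) = 1/((-19 - 1*14) - 992) = 1/((-19 - 14) - 992) = 1/(-33 - 992) = 1/(-1025) = -1/1025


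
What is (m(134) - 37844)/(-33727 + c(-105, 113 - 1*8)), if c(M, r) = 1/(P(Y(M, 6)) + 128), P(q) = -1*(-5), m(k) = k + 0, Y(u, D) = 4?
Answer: 55727/49841 ≈ 1.1181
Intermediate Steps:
m(k) = k
P(q) = 5
c(M, r) = 1/133 (c(M, r) = 1/(5 + 128) = 1/133)
(m(134) - 37844)/(-33727 + c(-105, 113 - 1*8)) = (134 - 37844)/(-33727 + 1/133) = -37710/(-4485690/133) = -37710*(-133/4485690) = 55727/49841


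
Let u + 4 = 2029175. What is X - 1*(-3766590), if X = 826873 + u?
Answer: 6622634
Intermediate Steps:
u = 2029171 (u = -4 + 2029175 = 2029171)
X = 2856044 (X = 826873 + 2029171 = 2856044)
X - 1*(-3766590) = 2856044 - 1*(-3766590) = 2856044 + 3766590 = 6622634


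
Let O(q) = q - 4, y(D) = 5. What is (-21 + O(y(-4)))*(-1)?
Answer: 20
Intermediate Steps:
O(q) = -4 + q
(-21 + O(y(-4)))*(-1) = (-21 + (-4 + 5))*(-1) = (-21 + 1)*(-1) = -20*(-1) = 20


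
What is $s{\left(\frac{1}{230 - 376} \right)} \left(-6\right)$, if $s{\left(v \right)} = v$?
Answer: $\frac{3}{73} \approx 0.041096$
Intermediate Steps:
$s{\left(\frac{1}{230 - 376} \right)} \left(-6\right) = \frac{1}{230 - 376} \left(-6\right) = \frac{1}{-146} \left(-6\right) = \left(- \frac{1}{146}\right) \left(-6\right) = \frac{3}{73}$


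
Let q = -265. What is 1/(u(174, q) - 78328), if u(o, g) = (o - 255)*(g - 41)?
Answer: -1/53542 ≈ -1.8677e-5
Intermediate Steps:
u(o, g) = (-255 + o)*(-41 + g)
1/(u(174, q) - 78328) = 1/((10455 - 255*(-265) - 41*174 - 265*174) - 78328) = 1/((10455 + 67575 - 7134 - 46110) - 78328) = 1/(24786 - 78328) = 1/(-53542) = -1/53542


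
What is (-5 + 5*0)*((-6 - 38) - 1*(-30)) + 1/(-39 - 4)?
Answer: 3009/43 ≈ 69.977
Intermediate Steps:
(-5 + 5*0)*((-6 - 38) - 1*(-30)) + 1/(-39 - 4) = (-5 + 0)*(-44 + 30) + 1/(-43) = -5*(-14) - 1/43 = 70 - 1/43 = 3009/43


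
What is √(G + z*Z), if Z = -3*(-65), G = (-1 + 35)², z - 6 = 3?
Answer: √2911 ≈ 53.954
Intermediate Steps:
z = 9 (z = 6 + 3 = 9)
G = 1156 (G = 34² = 1156)
Z = 195
√(G + z*Z) = √(1156 + 9*195) = √(1156 + 1755) = √2911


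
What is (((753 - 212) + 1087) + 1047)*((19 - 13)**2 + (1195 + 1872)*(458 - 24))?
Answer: 3560729950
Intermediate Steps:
(((753 - 212) + 1087) + 1047)*((19 - 13)**2 + (1195 + 1872)*(458 - 24)) = ((541 + 1087) + 1047)*(6**2 + 3067*434) = (1628 + 1047)*(36 + 1331078) = 2675*1331114 = 3560729950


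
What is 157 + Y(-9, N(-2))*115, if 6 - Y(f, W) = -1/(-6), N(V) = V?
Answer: 4967/6 ≈ 827.83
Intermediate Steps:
Y(f, W) = 35/6 (Y(f, W) = 6 - (-1)/(-6) = 6 - (-1)*(-1)/6 = 6 - 1*⅙ = 6 - ⅙ = 35/6)
157 + Y(-9, N(-2))*115 = 157 + (35/6)*115 = 157 + 4025/6 = 4967/6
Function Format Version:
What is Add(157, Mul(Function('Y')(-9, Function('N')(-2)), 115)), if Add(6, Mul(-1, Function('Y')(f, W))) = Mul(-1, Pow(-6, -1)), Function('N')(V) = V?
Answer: Rational(4967, 6) ≈ 827.83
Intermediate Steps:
Function('Y')(f, W) = Rational(35, 6) (Function('Y')(f, W) = Add(6, Mul(-1, Mul(-1, Pow(-6, -1)))) = Add(6, Mul(-1, Mul(-1, Rational(-1, 6)))) = Add(6, Mul(-1, Rational(1, 6))) = Add(6, Rational(-1, 6)) = Rational(35, 6))
Add(157, Mul(Function('Y')(-9, Function('N')(-2)), 115)) = Add(157, Mul(Rational(35, 6), 115)) = Add(157, Rational(4025, 6)) = Rational(4967, 6)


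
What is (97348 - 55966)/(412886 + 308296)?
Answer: 627/10927 ≈ 0.057381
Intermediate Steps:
(97348 - 55966)/(412886 + 308296) = 41382/721182 = 41382*(1/721182) = 627/10927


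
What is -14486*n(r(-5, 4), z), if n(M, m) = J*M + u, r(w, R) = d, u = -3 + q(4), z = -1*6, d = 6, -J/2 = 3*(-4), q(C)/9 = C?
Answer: -2564022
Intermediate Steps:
q(C) = 9*C
J = 24 (J = -6*(-4) = -2*(-12) = 24)
z = -6
u = 33 (u = -3 + 9*4 = -3 + 36 = 33)
r(w, R) = 6
n(M, m) = 33 + 24*M (n(M, m) = 24*M + 33 = 33 + 24*M)
-14486*n(r(-5, 4), z) = -14486*(33 + 24*6) = -14486*(33 + 144) = -14486*177 = -2564022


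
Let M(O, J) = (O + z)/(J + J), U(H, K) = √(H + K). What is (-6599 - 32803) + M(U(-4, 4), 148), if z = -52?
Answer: -2915761/74 ≈ -39402.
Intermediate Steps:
M(O, J) = (-52 + O)/(2*J) (M(O, J) = (O - 52)/(J + J) = (-52 + O)/((2*J)) = (-52 + O)*(1/(2*J)) = (-52 + O)/(2*J))
(-6599 - 32803) + M(U(-4, 4), 148) = (-6599 - 32803) + (½)*(-52 + √(-4 + 4))/148 = -39402 + (½)*(1/148)*(-52 + √0) = -39402 + (½)*(1/148)*(-52 + 0) = -39402 + (½)*(1/148)*(-52) = -39402 - 13/74 = -2915761/74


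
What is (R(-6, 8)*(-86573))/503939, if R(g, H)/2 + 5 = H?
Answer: -519438/503939 ≈ -1.0308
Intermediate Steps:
R(g, H) = -10 + 2*H
(R(-6, 8)*(-86573))/503939 = ((-10 + 2*8)*(-86573))/503939 = ((-10 + 16)*(-86573))*(1/503939) = (6*(-86573))*(1/503939) = -519438*1/503939 = -519438/503939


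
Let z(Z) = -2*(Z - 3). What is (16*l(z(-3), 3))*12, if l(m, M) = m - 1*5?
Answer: 1344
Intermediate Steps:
z(Z) = 6 - 2*Z (z(Z) = -2*(-3 + Z) = 6 - 2*Z)
l(m, M) = -5 + m (l(m, M) = m - 5 = -5 + m)
(16*l(z(-3), 3))*12 = (16*(-5 + (6 - 2*(-3))))*12 = (16*(-5 + (6 + 6)))*12 = (16*(-5 + 12))*12 = (16*7)*12 = 112*12 = 1344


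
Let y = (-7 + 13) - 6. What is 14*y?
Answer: 0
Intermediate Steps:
y = 0 (y = 6 - 6 = 0)
14*y = 14*0 = 0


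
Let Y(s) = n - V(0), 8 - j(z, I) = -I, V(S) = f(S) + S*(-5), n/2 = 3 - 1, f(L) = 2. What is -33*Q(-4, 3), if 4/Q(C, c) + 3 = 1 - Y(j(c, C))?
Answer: 33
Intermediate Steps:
n = 4 (n = 2*(3 - 1) = 2*2 = 4)
V(S) = 2 - 5*S (V(S) = 2 + S*(-5) = 2 - 5*S)
j(z, I) = 8 + I (j(z, I) = 8 - (-1)*I = 8 + I)
Y(s) = 2 (Y(s) = 4 - (2 - 5*0) = 4 - (2 + 0) = 4 - 1*2 = 4 - 2 = 2)
Q(C, c) = -1 (Q(C, c) = 4/(-3 + (1 - 1*2)) = 4/(-3 + (1 - 2)) = 4/(-3 - 1) = 4/(-4) = 4*(-1/4) = -1)
-33*Q(-4, 3) = -33*(-1) = 33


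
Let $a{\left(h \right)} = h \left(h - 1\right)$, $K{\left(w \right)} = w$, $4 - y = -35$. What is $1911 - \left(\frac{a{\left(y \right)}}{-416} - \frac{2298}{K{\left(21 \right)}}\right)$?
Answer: $\frac{226687}{112} \approx 2024.0$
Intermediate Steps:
$y = 39$ ($y = 4 - -35 = 4 + 35 = 39$)
$a{\left(h \right)} = h \left(-1 + h\right)$
$1911 - \left(\frac{a{\left(y \right)}}{-416} - \frac{2298}{K{\left(21 \right)}}\right) = 1911 - \left(\frac{39 \left(-1 + 39\right)}{-416} - \frac{2298}{21}\right) = 1911 - \left(39 \cdot 38 \left(- \frac{1}{416}\right) - \frac{766}{7}\right) = 1911 - \left(1482 \left(- \frac{1}{416}\right) - \frac{766}{7}\right) = 1911 - \left(- \frac{57}{16} - \frac{766}{7}\right) = 1911 - - \frac{12655}{112} = 1911 + \frac{12655}{112} = \frac{226687}{112}$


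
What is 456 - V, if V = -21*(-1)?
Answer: 435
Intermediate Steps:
V = 21
456 - V = 456 - 1*21 = 456 - 21 = 435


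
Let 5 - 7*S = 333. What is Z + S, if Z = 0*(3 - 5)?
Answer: -328/7 ≈ -46.857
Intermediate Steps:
S = -328/7 (S = 5/7 - ⅐*333 = 5/7 - 333/7 = -328/7 ≈ -46.857)
Z = 0 (Z = 0*(-2) = 0)
Z + S = 0 - 328/7 = -328/7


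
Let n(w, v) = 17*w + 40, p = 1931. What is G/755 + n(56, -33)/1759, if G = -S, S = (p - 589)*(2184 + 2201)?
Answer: -2070077114/265609 ≈ -7793.7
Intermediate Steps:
S = 5884670 (S = (1931 - 589)*(2184 + 2201) = 1342*4385 = 5884670)
n(w, v) = 40 + 17*w
G = -5884670 (G = -1*5884670 = -5884670)
G/755 + n(56, -33)/1759 = -5884670/755 + (40 + 17*56)/1759 = -5884670*1/755 + (40 + 952)*(1/1759) = -1176934/151 + 992*(1/1759) = -1176934/151 + 992/1759 = -2070077114/265609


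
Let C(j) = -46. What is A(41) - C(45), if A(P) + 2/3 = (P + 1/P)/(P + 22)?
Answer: 118778/2583 ≈ 45.984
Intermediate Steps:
A(P) = -2/3 + (P + 1/P)/(22 + P) (A(P) = -2/3 + (P + 1/P)/(P + 22) = -2/3 + (P + 1/P)/(22 + P))
A(41) - C(45) = (1/3)*(3 + 41**2 - 44*41)/(41*(22 + 41)) - 1*(-46) = (1/3)*(1/41)*(3 + 1681 - 1804)/63 + 46 = (1/3)*(1/41)*(1/63)*(-120) + 46 = -40/2583 + 46 = 118778/2583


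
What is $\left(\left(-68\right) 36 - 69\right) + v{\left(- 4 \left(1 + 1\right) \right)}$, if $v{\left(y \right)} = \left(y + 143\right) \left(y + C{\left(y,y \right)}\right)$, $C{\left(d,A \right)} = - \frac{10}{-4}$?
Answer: $- \frac{6519}{2} \approx -3259.5$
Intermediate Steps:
$C{\left(d,A \right)} = \frac{5}{2}$ ($C{\left(d,A \right)} = \left(-10\right) \left(- \frac{1}{4}\right) = \frac{5}{2}$)
$v{\left(y \right)} = \left(143 + y\right) \left(\frac{5}{2} + y\right)$ ($v{\left(y \right)} = \left(y + 143\right) \left(y + \frac{5}{2}\right) = \left(143 + y\right) \left(\frac{5}{2} + y\right)$)
$\left(\left(-68\right) 36 - 69\right) + v{\left(- 4 \left(1 + 1\right) \right)} = \left(\left(-68\right) 36 - 69\right) + \left(\frac{715}{2} + \left(- 4 \left(1 + 1\right)\right)^{2} + \frac{291 \left(- 4 \left(1 + 1\right)\right)}{2}\right) = \left(-2448 - 69\right) + \left(\frac{715}{2} + \left(\left(-4\right) 2\right)^{2} + \frac{291 \left(\left(-4\right) 2\right)}{2}\right) = -2517 + \left(\frac{715}{2} + \left(-8\right)^{2} + \frac{291}{2} \left(-8\right)\right) = -2517 + \left(\frac{715}{2} + 64 - 1164\right) = -2517 - \frac{1485}{2} = - \frac{6519}{2}$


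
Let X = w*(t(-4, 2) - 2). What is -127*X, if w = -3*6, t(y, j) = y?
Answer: -13716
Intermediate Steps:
w = -18
X = 108 (X = -18*(-4 - 2) = -18*(-6) = 108)
-127*X = -127*108 = -13716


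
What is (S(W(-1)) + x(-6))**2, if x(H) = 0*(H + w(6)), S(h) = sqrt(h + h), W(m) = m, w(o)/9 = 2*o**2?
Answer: -2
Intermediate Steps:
w(o) = 18*o**2 (w(o) = 9*(2*o**2) = 18*o**2)
S(h) = sqrt(2)*sqrt(h) (S(h) = sqrt(2*h) = sqrt(2)*sqrt(h))
x(H) = 0 (x(H) = 0*(H + 18*6**2) = 0*(H + 18*36) = 0*(H + 648) = 0*(648 + H) = 0)
(S(W(-1)) + x(-6))**2 = (sqrt(2)*sqrt(-1) + 0)**2 = (sqrt(2)*I + 0)**2 = (I*sqrt(2) + 0)**2 = (I*sqrt(2))**2 = -2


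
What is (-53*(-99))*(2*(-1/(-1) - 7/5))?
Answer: -20988/5 ≈ -4197.6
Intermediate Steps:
(-53*(-99))*(2*(-1/(-1) - 7/5)) = 5247*(2*(-1*(-1) - 7*⅕)) = 5247*(2*(1 - 7/5)) = 5247*(2*(-⅖)) = 5247*(-⅘) = -20988/5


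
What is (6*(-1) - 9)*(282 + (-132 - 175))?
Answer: 375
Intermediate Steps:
(6*(-1) - 9)*(282 + (-132 - 175)) = (-6 - 9)*(282 - 307) = -15*(-25) = 375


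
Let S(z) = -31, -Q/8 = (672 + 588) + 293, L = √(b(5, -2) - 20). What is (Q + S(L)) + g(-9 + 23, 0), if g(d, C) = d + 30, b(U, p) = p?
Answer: -12411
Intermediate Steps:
g(d, C) = 30 + d
L = I*√22 (L = √(-2 - 20) = √(-22) = I*√22 ≈ 4.6904*I)
Q = -12424 (Q = -8*((672 + 588) + 293) = -8*(1260 + 293) = -8*1553 = -12424)
(Q + S(L)) + g(-9 + 23, 0) = (-12424 - 31) + (30 + (-9 + 23)) = -12455 + (30 + 14) = -12455 + 44 = -12411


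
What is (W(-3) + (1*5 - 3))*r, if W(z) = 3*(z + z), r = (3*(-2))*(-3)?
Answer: -288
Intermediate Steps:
r = 18 (r = -6*(-3) = 18)
W(z) = 6*z (W(z) = 3*(2*z) = 6*z)
(W(-3) + (1*5 - 3))*r = (6*(-3) + (1*5 - 3))*18 = (-18 + (5 - 3))*18 = (-18 + 2)*18 = -16*18 = -288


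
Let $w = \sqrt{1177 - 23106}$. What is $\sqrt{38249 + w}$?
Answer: $\sqrt{38249 + i \sqrt{21929}} \approx 195.57 + 0.3786 i$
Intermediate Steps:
$w = i \sqrt{21929}$ ($w = \sqrt{-21929} = i \sqrt{21929} \approx 148.08 i$)
$\sqrt{38249 + w} = \sqrt{38249 + i \sqrt{21929}}$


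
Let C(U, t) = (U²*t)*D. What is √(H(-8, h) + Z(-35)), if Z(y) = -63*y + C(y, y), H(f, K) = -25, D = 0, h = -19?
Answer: 2*√545 ≈ 46.690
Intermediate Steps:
C(U, t) = 0 (C(U, t) = (U²*t)*0 = (t*U²)*0 = 0)
Z(y) = -63*y (Z(y) = -63*y + 0 = -63*y)
√(H(-8, h) + Z(-35)) = √(-25 - 63*(-35)) = √(-25 + 2205) = √2180 = 2*√545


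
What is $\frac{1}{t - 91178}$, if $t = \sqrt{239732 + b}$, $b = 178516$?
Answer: $- \frac{45589}{4156504718} - \frac{3 \sqrt{11618}}{4156504718} \approx -1.1046 \cdot 10^{-5}$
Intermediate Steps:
$t = 6 \sqrt{11618}$ ($t = \sqrt{239732 + 178516} = \sqrt{418248} = 6 \sqrt{11618} \approx 646.72$)
$\frac{1}{t - 91178} = \frac{1}{6 \sqrt{11618} - 91178} = \frac{1}{-91178 + 6 \sqrt{11618}}$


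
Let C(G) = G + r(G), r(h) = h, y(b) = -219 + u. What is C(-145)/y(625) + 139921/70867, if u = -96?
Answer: 12925309/4464621 ≈ 2.8951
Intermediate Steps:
y(b) = -315 (y(b) = -219 - 96 = -315)
C(G) = 2*G (C(G) = G + G = 2*G)
C(-145)/y(625) + 139921/70867 = (2*(-145))/(-315) + 139921/70867 = -290*(-1/315) + 139921*(1/70867) = 58/63 + 139921/70867 = 12925309/4464621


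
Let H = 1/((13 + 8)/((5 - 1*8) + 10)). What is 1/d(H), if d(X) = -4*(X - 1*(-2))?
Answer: -3/28 ≈ -0.10714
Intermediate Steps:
H = ⅓ (H = 1/(21/((5 - 8) + 10)) = 1/(21/(-3 + 10)) = 1/(21/7) = 1/(21*(⅐)) = 1/3 = ⅓ ≈ 0.33333)
d(X) = -8 - 4*X (d(X) = -4*(X + 2) = -4*(2 + X) = -8 - 4*X)
1/d(H) = 1/(-8 - 4*⅓) = 1/(-8 - 4/3) = 1/(-28/3) = -3/28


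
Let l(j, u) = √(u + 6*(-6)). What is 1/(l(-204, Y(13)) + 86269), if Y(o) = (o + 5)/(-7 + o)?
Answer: 86269/7442340394 - I*√33/7442340394 ≈ 1.1592e-5 - 7.7188e-10*I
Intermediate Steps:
Y(o) = (5 + o)/(-7 + o)
l(j, u) = √(-36 + u) (l(j, u) = √(u - 36) = √(-36 + u))
1/(l(-204, Y(13)) + 86269) = 1/(√(-36 + (5 + 13)/(-7 + 13)) + 86269) = 1/(√(-36 + 18/6) + 86269) = 1/(√(-36 + (⅙)*18) + 86269) = 1/(√(-36 + 3) + 86269) = 1/(√(-33) + 86269) = 1/(I*√33 + 86269) = 1/(86269 + I*√33)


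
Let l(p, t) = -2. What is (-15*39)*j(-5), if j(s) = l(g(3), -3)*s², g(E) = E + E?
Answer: 29250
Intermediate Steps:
g(E) = 2*E
j(s) = -2*s²
(-15*39)*j(-5) = (-15*39)*(-2*(-5)²) = -(-1170)*25 = -585*(-50) = 29250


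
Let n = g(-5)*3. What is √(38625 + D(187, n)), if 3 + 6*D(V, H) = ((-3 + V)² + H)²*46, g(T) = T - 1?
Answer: √316024217826/6 ≈ 93693.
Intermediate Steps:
g(T) = -1 + T
n = -18 (n = (-1 - 5)*3 = -6*3 = -18)
D(V, H) = -½ + 23*(H + (-3 + V)²)²/3 (D(V, H) = -½ + (((-3 + V)² + H)²*46)/6 = -½ + ((H + (-3 + V)²)²*46)/6 = -½ + (46*(H + (-3 + V)²)²)/6 = -½ + 23*(H + (-3 + V)²)²/3)
√(38625 + D(187, n)) = √(38625 + (-½ + 23*(-18 + (-3 + 187)²)²/3)) = √(38625 + (-½ + 23*(-18 + 184²)²/3)) = √(38625 + (-½ + 23*(-18 + 33856)²/3)) = √(38625 + (-½ + (23/3)*33838²)) = √(38625 + (-½ + (23/3)*1145010244)) = √(38625 + (-½ + 26335235612/3)) = √(38625 + 52670471221/6) = √(52670702971/6) = √316024217826/6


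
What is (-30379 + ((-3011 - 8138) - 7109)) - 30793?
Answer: -79430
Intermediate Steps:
(-30379 + ((-3011 - 8138) - 7109)) - 30793 = (-30379 + (-11149 - 7109)) - 30793 = (-30379 - 18258) - 30793 = -48637 - 30793 = -79430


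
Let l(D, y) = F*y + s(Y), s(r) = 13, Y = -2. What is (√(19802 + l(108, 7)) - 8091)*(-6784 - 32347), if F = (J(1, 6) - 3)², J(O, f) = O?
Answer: 316608921 - 39131*√19843 ≈ 3.1110e+8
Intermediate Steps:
F = 4 (F = (1 - 3)² = (-2)² = 4)
l(D, y) = 13 + 4*y (l(D, y) = 4*y + 13 = 13 + 4*y)
(√(19802 + l(108, 7)) - 8091)*(-6784 - 32347) = (√(19802 + (13 + 4*7)) - 8091)*(-6784 - 32347) = (√(19802 + (13 + 28)) - 8091)*(-39131) = (√(19802 + 41) - 8091)*(-39131) = (√19843 - 8091)*(-39131) = (-8091 + √19843)*(-39131) = 316608921 - 39131*√19843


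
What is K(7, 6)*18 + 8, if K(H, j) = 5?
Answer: 98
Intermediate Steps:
K(7, 6)*18 + 8 = 5*18 + 8 = 90 + 8 = 98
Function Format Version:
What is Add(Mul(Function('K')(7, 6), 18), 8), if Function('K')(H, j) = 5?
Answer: 98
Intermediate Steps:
Add(Mul(Function('K')(7, 6), 18), 8) = Add(Mul(5, 18), 8) = Add(90, 8) = 98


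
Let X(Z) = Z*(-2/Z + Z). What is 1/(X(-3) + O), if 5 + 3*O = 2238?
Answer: 3/2254 ≈ 0.0013310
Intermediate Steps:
O = 2233/3 (O = -5/3 + (1/3)*2238 = -5/3 + 746 = 2233/3 ≈ 744.33)
X(Z) = Z*(Z - 2/Z)
1/(X(-3) + O) = 1/((-2 + (-3)**2) + 2233/3) = 1/((-2 + 9) + 2233/3) = 1/(7 + 2233/3) = 1/(2254/3) = 3/2254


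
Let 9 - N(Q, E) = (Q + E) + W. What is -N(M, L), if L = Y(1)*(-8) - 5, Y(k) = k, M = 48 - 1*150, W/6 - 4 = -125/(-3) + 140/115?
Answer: 3618/23 ≈ 157.30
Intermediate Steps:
W = 6470/23 (W = 24 + 6*(-125/(-3) + 140/115) = 24 + 6*(-125*(-⅓) + 140*(1/115)) = 24 + 6*(125/3 + 28/23) = 24 + 6*(2959/69) = 24 + 5918/23 = 6470/23 ≈ 281.30)
M = -102 (M = 48 - 150 = -102)
L = -13 (L = 1*(-8) - 5 = -8 - 5 = -13)
N(Q, E) = -6263/23 - E - Q (N(Q, E) = 9 - ((Q + E) + 6470/23) = 9 - ((E + Q) + 6470/23) = 9 - (6470/23 + E + Q) = 9 + (-6470/23 - E - Q) = -6263/23 - E - Q)
-N(M, L) = -(-6263/23 - 1*(-13) - 1*(-102)) = -(-6263/23 + 13 + 102) = -1*(-3618/23) = 3618/23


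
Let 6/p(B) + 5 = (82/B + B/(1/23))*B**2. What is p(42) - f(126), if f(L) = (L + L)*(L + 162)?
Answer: -123920834682/1707463 ≈ -72576.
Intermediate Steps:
f(L) = 2*L*(162 + L) (f(L) = (2*L)*(162 + L) = 2*L*(162 + L))
p(B) = 6/(-5 + B**2*(23*B + 82/B)) (p(B) = 6/(-5 + (82/B + B/(1/23))*B**2) = 6/(-5 + (82/B + B*23)*B**2) = 6/(-5 + (82/B + 23*B)*B**2) = 6/(-5 + (23*B + 82/B)*B**2) = 6/(-5 + B**2*(23*B + 82/B)))
p(42) - f(126) = 6/(-5 + 23*42**3 + 82*42) - 2*126*(162 + 126) = 6/(-5 + 23*74088 + 3444) - 2*126*288 = 6/(-5 + 1704024 + 3444) - 1*72576 = 6/1707463 - 72576 = -123920834682/1707463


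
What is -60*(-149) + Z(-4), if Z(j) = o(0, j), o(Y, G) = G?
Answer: 8936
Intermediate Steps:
Z(j) = j
-60*(-149) + Z(-4) = -60*(-149) - 4 = 8940 - 4 = 8936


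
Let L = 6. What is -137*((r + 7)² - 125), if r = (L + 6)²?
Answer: -3106612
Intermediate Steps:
r = 144 (r = (6 + 6)² = 12² = 144)
-137*((r + 7)² - 125) = -137*((144 + 7)² - 125) = -137*(151² - 125) = -137*(22801 - 125) = -137*22676 = -3106612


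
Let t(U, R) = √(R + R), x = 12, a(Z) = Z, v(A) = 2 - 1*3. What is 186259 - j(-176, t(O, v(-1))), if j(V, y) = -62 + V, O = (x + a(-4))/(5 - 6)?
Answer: 186497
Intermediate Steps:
v(A) = -1 (v(A) = 2 - 3 = -1)
O = -8 (O = (12 - 4)/(5 - 6) = 8/(-1) = 8*(-1) = -8)
t(U, R) = √2*√R (t(U, R) = √(2*R) = √2*√R)
186259 - j(-176, t(O, v(-1))) = 186259 - (-62 - 176) = 186259 - 1*(-238) = 186259 + 238 = 186497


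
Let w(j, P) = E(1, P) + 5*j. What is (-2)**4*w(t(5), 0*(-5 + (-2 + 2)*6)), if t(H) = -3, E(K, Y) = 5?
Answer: -160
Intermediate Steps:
w(j, P) = 5 + 5*j
(-2)**4*w(t(5), 0*(-5 + (-2 + 2)*6)) = (-2)**4*(5 + 5*(-3)) = 16*(5 - 15) = 16*(-10) = -160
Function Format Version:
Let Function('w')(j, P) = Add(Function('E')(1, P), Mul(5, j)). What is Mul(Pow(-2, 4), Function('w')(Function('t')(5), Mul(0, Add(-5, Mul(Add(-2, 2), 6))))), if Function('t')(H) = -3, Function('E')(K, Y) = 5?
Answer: -160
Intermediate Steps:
Function('w')(j, P) = Add(5, Mul(5, j))
Mul(Pow(-2, 4), Function('w')(Function('t')(5), Mul(0, Add(-5, Mul(Add(-2, 2), 6))))) = Mul(Pow(-2, 4), Add(5, Mul(5, -3))) = Mul(16, Add(5, -15)) = Mul(16, -10) = -160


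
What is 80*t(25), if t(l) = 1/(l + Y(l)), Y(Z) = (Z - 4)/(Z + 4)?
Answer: 1160/373 ≈ 3.1099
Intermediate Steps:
Y(Z) = (-4 + Z)/(4 + Z)
t(l) = 1/(l + (-4 + l)/(4 + l))
80*t(25) = 80*((4 + 25)/(-4 + 25 + 25*(4 + 25))) = 80*(29/(-4 + 25 + 25*29)) = 80*(29/(-4 + 25 + 725)) = 80*(29/746) = 1160/373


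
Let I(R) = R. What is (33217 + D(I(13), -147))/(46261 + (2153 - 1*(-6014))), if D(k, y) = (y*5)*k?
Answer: 11831/27214 ≈ 0.43474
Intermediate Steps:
D(k, y) = 5*k*y (D(k, y) = (5*y)*k = 5*k*y)
(33217 + D(I(13), -147))/(46261 + (2153 - 1*(-6014))) = (33217 + 5*13*(-147))/(46261 + (2153 - 1*(-6014))) = (33217 - 9555)/(46261 + (2153 + 6014)) = 23662/(46261 + 8167) = 23662/54428 = 23662*(1/54428) = 11831/27214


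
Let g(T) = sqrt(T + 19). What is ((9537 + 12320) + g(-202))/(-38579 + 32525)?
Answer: -21857/6054 - I*sqrt(183)/6054 ≈ -3.6103 - 0.0022345*I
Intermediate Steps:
g(T) = sqrt(19 + T)
((9537 + 12320) + g(-202))/(-38579 + 32525) = ((9537 + 12320) + sqrt(19 - 202))/(-38579 + 32525) = (21857 + sqrt(-183))/(-6054) = (21857 + I*sqrt(183))*(-1/6054) = -21857/6054 - I*sqrt(183)/6054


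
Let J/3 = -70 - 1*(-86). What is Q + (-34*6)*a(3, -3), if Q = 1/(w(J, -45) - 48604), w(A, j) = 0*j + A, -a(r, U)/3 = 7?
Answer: 208013903/48556 ≈ 4284.0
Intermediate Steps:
a(r, U) = -21 (a(r, U) = -3*7 = -21)
J = 48 (J = 3*(-70 - 1*(-86)) = 3*(-70 + 86) = 3*16 = 48)
w(A, j) = A (w(A, j) = 0 + A = A)
Q = -1/48556 (Q = 1/(48 - 48604) = 1/(-48556) = -1/48556 ≈ -2.0595e-5)
Q + (-34*6)*a(3, -3) = -1/48556 - 34*6*(-21) = -1/48556 - 204*(-21) = -1/48556 + 4284 = 208013903/48556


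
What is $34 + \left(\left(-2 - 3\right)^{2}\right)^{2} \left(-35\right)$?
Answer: $-21841$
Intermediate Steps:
$34 + \left(\left(-2 - 3\right)^{2}\right)^{2} \left(-35\right) = 34 + \left(\left(-5\right)^{2}\right)^{2} \left(-35\right) = 34 + 25^{2} \left(-35\right) = 34 + 625 \left(-35\right) = 34 - 21875 = -21841$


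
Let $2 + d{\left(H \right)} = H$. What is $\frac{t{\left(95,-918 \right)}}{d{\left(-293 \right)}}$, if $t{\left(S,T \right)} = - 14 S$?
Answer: $\frac{266}{59} \approx 4.5085$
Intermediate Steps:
$d{\left(H \right)} = -2 + H$
$\frac{t{\left(95,-918 \right)}}{d{\left(-293 \right)}} = \frac{\left(-14\right) 95}{-2 - 293} = - \frac{1330}{-295} = \left(-1330\right) \left(- \frac{1}{295}\right) = \frac{266}{59}$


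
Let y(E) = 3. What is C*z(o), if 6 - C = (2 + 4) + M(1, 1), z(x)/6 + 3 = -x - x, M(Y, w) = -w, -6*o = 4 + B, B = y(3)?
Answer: -4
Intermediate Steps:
B = 3
o = -7/6 (o = -(4 + 3)/6 = -1/6*7 = -7/6 ≈ -1.1667)
z(x) = -18 - 12*x (z(x) = -18 + 6*(-x - x) = -18 + 6*(-2*x) = -18 - 12*x)
C = 1 (C = 6 - ((2 + 4) - 1*1) = 6 - (6 - 1) = 6 - 1*5 = 6 - 5 = 1)
C*z(o) = 1*(-18 - 12*(-7/6)) = 1*(-18 + 14) = 1*(-4) = -4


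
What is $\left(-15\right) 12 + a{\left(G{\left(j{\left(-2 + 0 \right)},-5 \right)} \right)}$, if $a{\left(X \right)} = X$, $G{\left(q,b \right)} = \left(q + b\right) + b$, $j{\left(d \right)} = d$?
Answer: $-192$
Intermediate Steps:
$G{\left(q,b \right)} = q + 2 b$ ($G{\left(q,b \right)} = \left(b + q\right) + b = q + 2 b$)
$\left(-15\right) 12 + a{\left(G{\left(j{\left(-2 + 0 \right)},-5 \right)} \right)} = \left(-15\right) 12 + \left(\left(-2 + 0\right) + 2 \left(-5\right)\right) = -180 - 12 = -192$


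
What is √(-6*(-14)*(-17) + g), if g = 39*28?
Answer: 4*I*√21 ≈ 18.33*I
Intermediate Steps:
g = 1092
√(-6*(-14)*(-17) + g) = √(-6*(-14)*(-17) + 1092) = √(84*(-17) + 1092) = √(-1428 + 1092) = √(-336) = 4*I*√21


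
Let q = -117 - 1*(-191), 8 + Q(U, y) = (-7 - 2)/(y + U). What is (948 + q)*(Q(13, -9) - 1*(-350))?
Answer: 694449/2 ≈ 3.4722e+5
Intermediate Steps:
Q(U, y) = -8 - 9/(U + y) (Q(U, y) = -8 + (-7 - 2)/(y + U) = -8 - 9/(U + y))
q = 74 (q = -117 + 191 = 74)
(948 + q)*(Q(13, -9) - 1*(-350)) = (948 + 74)*((-9 - 8*13 - 8*(-9))/(13 - 9) - 1*(-350)) = 1022*((-9 - 104 + 72)/4 + 350) = 1022*((1/4)*(-41) + 350) = 1022*(-41/4 + 350) = 1022*(1359/4) = 694449/2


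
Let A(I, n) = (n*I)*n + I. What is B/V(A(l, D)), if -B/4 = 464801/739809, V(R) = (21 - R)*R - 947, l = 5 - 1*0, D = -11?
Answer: 1859204/266506574733 ≈ 6.9762e-6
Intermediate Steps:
l = 5 (l = 5 + 0 = 5)
A(I, n) = I + I*n² (A(I, n) = (I*n)*n + I = I*n² + I = I + I*n²)
V(R) = -947 + R*(21 - R) (V(R) = R*(21 - R) - 947 = -947 + R*(21 - R))
B = -1859204/739809 ≈ -2.5131
B/V(A(l, D)) = -1859204/(739809*(-947 - (5*(1 + (-11)²))² + 21*(5*(1 + (-11)²)))) = -1859204/(739809*(-947 - (5*(1 + 121))² + 21*(5*(1 + 121)))) = -1859204/(739809*(-947 - (5*122)² + 21*(5*122))) = -1859204/(739809*(-947 - 1*610² + 21*610)) = -1859204/(739809*(-947 - 1*372100 + 12810)) = -1859204/(739809*(-947 - 372100 + 12810)) = -1859204/739809/(-360237) = -1859204/739809*(-1/360237) = 1859204/266506574733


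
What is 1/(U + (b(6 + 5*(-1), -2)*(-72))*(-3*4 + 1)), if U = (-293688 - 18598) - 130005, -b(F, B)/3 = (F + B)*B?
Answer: -1/447043 ≈ -2.2369e-6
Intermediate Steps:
b(F, B) = -3*B*(B + F) (b(F, B) = -3*(F + B)*B = -3*(B + F)*B = -3*B*(B + F))
U = -442291 (U = -312286 - 130005 = -442291)
1/(U + (b(6 + 5*(-1), -2)*(-72))*(-3*4 + 1)) = 1/(-442291 + (-3*(-2)*(-2 + (6 + 5*(-1)))*(-72))*(-3*4 + 1)) = 1/(-442291 + (-3*(-2)*(-2 + (6 - 5))*(-72))*(-12 + 1)) = 1/(-442291 + (-3*(-2)*(-2 + 1)*(-72))*(-11)) = 1/(-442291 + (-3*(-2)*(-1)*(-72))*(-11)) = 1/(-442291 - 6*(-72)*(-11)) = 1/(-442291 + 432*(-11)) = 1/(-442291 - 4752) = 1/(-447043) = -1/447043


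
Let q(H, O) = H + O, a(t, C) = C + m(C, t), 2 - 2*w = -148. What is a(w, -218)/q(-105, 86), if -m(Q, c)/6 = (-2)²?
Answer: 242/19 ≈ 12.737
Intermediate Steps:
w = 75 (w = 1 - ½*(-148) = 1 + 74 = 75)
m(Q, c) = -24 (m(Q, c) = -6*(-2)² = -6*4 = -24)
a(t, C) = -24 + C (a(t, C) = C - 24 = -24 + C)
a(w, -218)/q(-105, 86) = (-24 - 218)/(-105 + 86) = -242/(-19) = -242*(-1/19) = 242/19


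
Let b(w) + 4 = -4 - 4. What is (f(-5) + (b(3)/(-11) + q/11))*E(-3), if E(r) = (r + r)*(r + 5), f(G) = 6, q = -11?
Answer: -804/11 ≈ -73.091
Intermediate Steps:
b(w) = -12 (b(w) = -4 + (-4 - 4) = -4 - 8 = -12)
E(r) = 2*r*(5 + r) (E(r) = (2*r)*(5 + r) = 2*r*(5 + r))
(f(-5) + (b(3)/(-11) + q/11))*E(-3) = (6 + (-12/(-11) - 11/11))*(2*(-3)*(5 - 3)) = (6 + (-12*(-1/11) - 11*1/11))*(2*(-3)*2) = (6 + (12/11 - 1))*(-12) = (6 + 1/11)*(-12) = (67/11)*(-12) = -804/11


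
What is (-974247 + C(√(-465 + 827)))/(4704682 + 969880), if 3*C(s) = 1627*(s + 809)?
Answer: -803249/8511843 + 1627*√362/17023686 ≈ -0.092550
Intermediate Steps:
C(s) = 1316243/3 + 1627*s/3 (C(s) = (1627*(s + 809))/3 = (1627*(809 + s))/3 = (1316243 + 1627*s)/3 = 1316243/3 + 1627*s/3)
(-974247 + C(√(-465 + 827)))/(4704682 + 969880) = (-974247 + (1316243/3 + 1627*√(-465 + 827)/3))/(4704682 + 969880) = (-974247 + (1316243/3 + 1627*√362/3))/5674562 = (-1606498/3 + 1627*√362/3)*(1/5674562) = -803249/8511843 + 1627*√362/17023686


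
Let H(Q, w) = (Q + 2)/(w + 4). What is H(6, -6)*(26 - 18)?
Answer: -32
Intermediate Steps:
H(Q, w) = (2 + Q)/(4 + w)
H(6, -6)*(26 - 18) = ((2 + 6)/(4 - 6))*(26 - 18) = (8/(-2))*8 = -1/2*8*8 = -4*8 = -32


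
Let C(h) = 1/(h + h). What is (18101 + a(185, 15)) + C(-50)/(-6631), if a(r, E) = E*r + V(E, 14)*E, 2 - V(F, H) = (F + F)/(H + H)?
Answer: 96964781457/4641700 ≈ 20890.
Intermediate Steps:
V(F, H) = 2 - F/H (V(F, H) = 2 - (F + F)/(H + H) = 2 - 2*F/(2*H) = 2 - 2*F*1/(2*H) = 2 - F/H)
C(h) = 1/(2*h)
a(r, E) = E*r + E*(2 - E/14) (a(r, E) = E*r + (2 - 1*E/14)*E = E*r + (2 - 1*E*1/14)*E = E*r + (2 - E/14)*E = E*r + E*(2 - E/14))
(18101 + a(185, 15)) + C(-50)/(-6631) = (18101 + (1/14)*15*(28 - 1*15 + 14*185)) + ((1/2)/(-50))/(-6631) = (18101 + (1/14)*15*(28 - 15 + 2590)) + ((1/2)*(-1/50))*(-1/6631) = (18101 + (1/14)*15*2603) - 1/100*(-1/6631) = (18101 + 39045/14) + 1/663100 = 292459/14 + 1/663100 = 96964781457/4641700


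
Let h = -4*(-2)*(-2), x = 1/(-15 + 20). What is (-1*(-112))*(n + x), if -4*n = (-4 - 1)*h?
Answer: -11088/5 ≈ -2217.6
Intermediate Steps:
x = 1/5 ≈ 0.20000
h = -16 (h = 8*(-2) = -16)
n = -20 (n = -(-4 - 1)*(-16)/4 = -(-5)*(-16)/4 = -1/4*80 = -20)
(-1*(-112))*(n + x) = (-1*(-112))*(-20 + 1/5) = 112*(-99/5) = -11088/5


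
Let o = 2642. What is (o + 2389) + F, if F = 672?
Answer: 5703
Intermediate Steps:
(o + 2389) + F = (2642 + 2389) + 672 = 5031 + 672 = 5703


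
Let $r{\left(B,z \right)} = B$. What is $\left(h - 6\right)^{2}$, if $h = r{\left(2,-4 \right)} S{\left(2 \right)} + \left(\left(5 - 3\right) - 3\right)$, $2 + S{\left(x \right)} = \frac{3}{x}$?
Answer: $64$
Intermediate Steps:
$S{\left(x \right)} = -2 + \frac{3}{x}$
$h = -2$ ($h = 2 \left(-2 + \frac{3}{2}\right) + \left(\left(5 - 3\right) - 3\right) = 2 \left(-2 + 3 \cdot \frac{1}{2}\right) + \left(2 - 3\right) = 2 \left(-2 + \frac{3}{2}\right) - 1 = 2 \left(- \frac{1}{2}\right) - 1 = -1 - 1 = -2$)
$\left(h - 6\right)^{2} = \left(-2 - 6\right)^{2} = \left(-8\right)^{2} = 64$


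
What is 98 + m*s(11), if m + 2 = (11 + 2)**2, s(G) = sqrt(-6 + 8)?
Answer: 98 + 167*sqrt(2) ≈ 334.17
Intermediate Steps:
s(G) = sqrt(2)
m = 167 (m = -2 + (11 + 2)**2 = -2 + 13**2 = -2 + 169 = 167)
98 + m*s(11) = 98 + 167*sqrt(2)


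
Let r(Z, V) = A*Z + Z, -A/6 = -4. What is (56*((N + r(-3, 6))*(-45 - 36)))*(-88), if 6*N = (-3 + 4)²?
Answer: -29871072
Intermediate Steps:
A = 24 (A = -6*(-4) = 24)
N = ⅙ (N = (-3 + 4)²/6 = (⅙)*1² = (⅙)*1 = ⅙ ≈ 0.16667)
r(Z, V) = 25*Z (r(Z, V) = 24*Z + Z = 25*Z)
(56*((N + r(-3, 6))*(-45 - 36)))*(-88) = (56*((⅙ + 25*(-3))*(-45 - 36)))*(-88) = (56*((⅙ - 75)*(-81)))*(-88) = (56*(-449/6*(-81)))*(-88) = (56*(12123/2))*(-88) = 339444*(-88) = -29871072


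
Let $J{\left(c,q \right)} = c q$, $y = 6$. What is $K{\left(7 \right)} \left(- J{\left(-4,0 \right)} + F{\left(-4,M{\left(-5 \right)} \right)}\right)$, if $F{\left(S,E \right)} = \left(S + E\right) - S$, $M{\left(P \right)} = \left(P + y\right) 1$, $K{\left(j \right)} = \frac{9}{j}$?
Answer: $\frac{9}{7} \approx 1.2857$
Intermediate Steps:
$M{\left(P \right)} = 6 + P$ ($M{\left(P \right)} = \left(P + 6\right) 1 = \left(6 + P\right) 1 = 6 + P$)
$F{\left(S,E \right)} = E$ ($F{\left(S,E \right)} = \left(E + S\right) - S = E$)
$K{\left(7 \right)} \left(- J{\left(-4,0 \right)} + F{\left(-4,M{\left(-5 \right)} \right)}\right) = \frac{9}{7} \left(- \left(-4\right) 0 + \left(6 - 5\right)\right) = 9 \cdot \frac{1}{7} \left(\left(-1\right) 0 + 1\right) = \frac{9 \left(0 + 1\right)}{7} = \frac{9}{7} \cdot 1 = \frac{9}{7}$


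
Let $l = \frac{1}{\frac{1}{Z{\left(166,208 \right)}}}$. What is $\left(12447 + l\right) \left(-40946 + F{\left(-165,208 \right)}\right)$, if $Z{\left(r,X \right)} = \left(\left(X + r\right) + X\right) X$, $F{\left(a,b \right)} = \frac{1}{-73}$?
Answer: $- \frac{399048343677}{73} \approx -5.4664 \cdot 10^{9}$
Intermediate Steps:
$F{\left(a,b \right)} = - \frac{1}{73}$
$Z{\left(r,X \right)} = X \left(r + 2 X\right)$ ($Z{\left(r,X \right)} = \left(r + 2 X\right) X = X \left(r + 2 X\right)$)
$l = 121056$ ($l = \frac{1}{\frac{1}{208 \left(166 + 2 \cdot 208\right)}} = \frac{1}{\frac{1}{208 \left(166 + 416\right)}} = \frac{1}{\frac{1}{208 \cdot 582}} = \frac{1}{\frac{1}{121056}} = 121056$)
$\left(12447 + l\right) \left(-40946 + F{\left(-165,208 \right)}\right) = \left(12447 + 121056\right) \left(-40946 - \frac{1}{73}\right) = 133503 \left(- \frac{2989059}{73}\right) = - \frac{399048343677}{73}$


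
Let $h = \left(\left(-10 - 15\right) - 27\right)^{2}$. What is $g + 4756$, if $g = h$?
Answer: $7460$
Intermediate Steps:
$h = 2704$ ($h = \left(-25 - 27\right)^{2} = \left(-52\right)^{2} = 2704$)
$g = 2704$
$g + 4756 = 2704 + 4756 = 7460$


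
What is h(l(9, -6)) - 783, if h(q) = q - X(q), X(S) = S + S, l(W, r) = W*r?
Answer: -729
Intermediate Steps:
X(S) = 2*S
h(q) = -q (h(q) = q - 2*q = -q)
h(l(9, -6)) - 783 = -9*(-6) - 783 = -1*(-54) - 783 = 54 - 783 = -729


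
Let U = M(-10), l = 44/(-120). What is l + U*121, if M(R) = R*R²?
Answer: -3630011/30 ≈ -1.2100e+5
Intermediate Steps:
M(R) = R³
l = -11/30 (l = 44*(-1/120) = -11/30 ≈ -0.36667)
U = -1000 (U = (-10)³ = -1000)
l + U*121 = -11/30 - 1000*121 = -11/30 - 121000 = -3630011/30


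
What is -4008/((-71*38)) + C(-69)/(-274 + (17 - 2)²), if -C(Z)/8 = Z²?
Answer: 51478908/66101 ≈ 778.79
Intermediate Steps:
C(Z) = -8*Z²
-4008/((-71*38)) + C(-69)/(-274 + (17 - 2)²) = -4008/((-71*38)) + (-8*(-69)²)/(-274 + (17 - 2)²) = -4008/(-2698) + (-8*4761)/(-274 + 15²) = -4008*(-1/2698) - 38088/(-274 + 225) = 2004/1349 - 38088/(-49) = 2004/1349 - 38088*(-1/49) = 2004/1349 + 38088/49 = 51478908/66101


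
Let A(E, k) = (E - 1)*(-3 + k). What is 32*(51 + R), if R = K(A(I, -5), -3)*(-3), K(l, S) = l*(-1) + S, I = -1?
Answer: 3456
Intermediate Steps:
A(E, k) = (-1 + E)*(-3 + k)
K(l, S) = S - l (K(l, S) = -l + S = S - l)
R = 57 (R = (-3 - (3 - 1*(-5) - 3*(-1) - 1*(-5)))*(-3) = (-3 - (3 + 5 + 3 + 5))*(-3) = (-3 - 1*16)*(-3) = (-3 - 16)*(-3) = -19*(-3) = 57)
32*(51 + R) = 32*(51 + 57) = 32*108 = 3456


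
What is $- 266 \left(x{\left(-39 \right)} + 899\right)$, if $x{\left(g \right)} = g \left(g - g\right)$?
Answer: $-239134$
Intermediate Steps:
$x{\left(g \right)} = 0$ ($x{\left(g \right)} = g 0 = 0$)
$- 266 \left(x{\left(-39 \right)} + 899\right) = - 266 \left(0 + 899\right) = \left(-266\right) 899 = -239134$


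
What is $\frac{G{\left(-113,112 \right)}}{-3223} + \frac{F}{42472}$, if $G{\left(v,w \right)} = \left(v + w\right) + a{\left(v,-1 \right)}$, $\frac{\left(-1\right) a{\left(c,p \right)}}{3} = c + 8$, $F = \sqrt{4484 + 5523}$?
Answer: $- \frac{314}{3223} + \frac{\sqrt{10007}}{42472} \approx -0.095069$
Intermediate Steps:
$F = \sqrt{10007} \approx 100.04$
$a{\left(c,p \right)} = -24 - 3 c$ ($a{\left(c,p \right)} = - 3 \left(c + 8\right) = - 3 \left(8 + c\right) = -24 - 3 c$)
$G{\left(v,w \right)} = -24 + w - 2 v$ ($G{\left(v,w \right)} = \left(v + w\right) - \left(24 + 3 v\right) = -24 + w - 2 v$)
$\frac{G{\left(-113,112 \right)}}{-3223} + \frac{F}{42472} = \frac{-24 + 112 - -226}{-3223} + \frac{\sqrt{10007}}{42472} = \left(-24 + 112 + 226\right) \left(- \frac{1}{3223}\right) + \sqrt{10007} \cdot \frac{1}{42472} = 314 \left(- \frac{1}{3223}\right) + \frac{\sqrt{10007}}{42472} = - \frac{314}{3223} + \frac{\sqrt{10007}}{42472}$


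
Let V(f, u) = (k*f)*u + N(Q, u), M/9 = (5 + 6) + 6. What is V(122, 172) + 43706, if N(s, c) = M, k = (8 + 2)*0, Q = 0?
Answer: 43859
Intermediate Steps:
k = 0 (k = 10*0 = 0)
M = 153 (M = 9*((5 + 6) + 6) = 9*(11 + 6) = 9*17 = 153)
N(s, c) = 153
V(f, u) = 153 (V(f, u) = (0*f)*u + 153 = 0*u + 153 = 0 + 153 = 153)
V(122, 172) + 43706 = 153 + 43706 = 43859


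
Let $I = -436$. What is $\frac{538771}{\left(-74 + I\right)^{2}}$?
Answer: $\frac{538771}{260100} \approx 2.0714$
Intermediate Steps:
$\frac{538771}{\left(-74 + I\right)^{2}} = \frac{538771}{\left(-74 - 436\right)^{2}} = \frac{538771}{\left(-510\right)^{2}} = \frac{538771}{260100}$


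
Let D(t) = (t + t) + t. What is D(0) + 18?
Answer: 18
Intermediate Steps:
D(t) = 3*t (D(t) = 2*t + t = 3*t)
D(0) + 18 = 3*0 + 18 = 0 + 18 = 18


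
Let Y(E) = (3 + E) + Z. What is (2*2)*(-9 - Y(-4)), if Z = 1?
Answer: -36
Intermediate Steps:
Y(E) = 4 + E (Y(E) = (3 + E) + 1 = 4 + E)
(2*2)*(-9 - Y(-4)) = (2*2)*(-9 - (4 - 4)) = 4*(-9 - 1*0) = 4*(-9 + 0) = 4*(-9) = -36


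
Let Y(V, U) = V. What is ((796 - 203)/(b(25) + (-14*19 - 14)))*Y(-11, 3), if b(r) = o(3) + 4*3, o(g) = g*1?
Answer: 6523/265 ≈ 24.615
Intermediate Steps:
o(g) = g
b(r) = 15 (b(r) = 3 + 4*3 = 3 + 12 = 15)
((796 - 203)/(b(25) + (-14*19 - 14)))*Y(-11, 3) = ((796 - 203)/(15 + (-14*19 - 14)))*(-11) = (593/(15 + (-266 - 14)))*(-11) = (593/(15 - 280))*(-11) = (593/(-265))*(-11) = (593*(-1/265))*(-11) = -593/265*(-11) = 6523/265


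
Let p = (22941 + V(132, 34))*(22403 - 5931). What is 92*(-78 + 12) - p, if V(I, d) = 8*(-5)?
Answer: -377231344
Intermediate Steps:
V(I, d) = -40
p = 377225272 (p = (22941 - 40)*(22403 - 5931) = 22901*16472 = 377225272)
92*(-78 + 12) - p = 92*(-78 + 12) - 1*377225272 = 92*(-66) - 377225272 = -6072 - 377225272 = -377231344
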